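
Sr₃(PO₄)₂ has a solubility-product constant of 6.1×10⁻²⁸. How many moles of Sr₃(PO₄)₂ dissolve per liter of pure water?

1.4×10⁻⁶ M

Sr₃(PO₄)₂(s) ⇌ 3 Sr²⁺(aq) + 2 PO₄³⁻(aq)
With molar solubility s: [Sr²⁺] = 3s, [PO₄³⁻] = 2s.
Ksp = [Sr²⁺]^3[PO₄³⁻]^2 = (3s)^3 · (2s)^2 = 108s^5
108s^5 = 6.1×10⁻²⁸  ⇒  s^5 = 5.6×10⁻³⁰
Taking the 5th root, s = 1.4×10⁻⁶ mol L⁻¹.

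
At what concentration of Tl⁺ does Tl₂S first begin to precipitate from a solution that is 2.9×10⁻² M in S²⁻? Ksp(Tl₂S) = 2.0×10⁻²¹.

A salt starts to precipitate once the ion product Q reaches its Ksp.
Tl₂S(s) ⇌ 2 Tl⁺(aq) + S²⁻(aq)
Ksp = [Tl⁺]^2[S²⁻] = [Tl⁺]^2(2.9×10⁻²)
[Tl⁺]^2 = 2.0×10⁻²¹ / (2.9×10⁻²) = 6.9×10⁻²⁰
[Tl⁺] = 2.6×10⁻¹⁰ M

2.6×10⁻¹⁰ M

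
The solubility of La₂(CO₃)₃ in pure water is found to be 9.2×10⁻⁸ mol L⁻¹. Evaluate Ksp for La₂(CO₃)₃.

La₂(CO₃)₃(s) ⇌ 2 La³⁺(aq) + 3 CO₃²⁻(aq)
Let s be the molar solubility. Then [La³⁺] = 2s and [CO₃²⁻] = 3s.
Ksp = [La³⁺]^2[CO₃²⁻]^3 = (2s)^2 · (3s)^3 = 108s^5
Ksp = 108 × (9.2×10⁻⁸)^5 = 7.1×10⁻³⁴

Ksp = 7.1×10⁻³⁴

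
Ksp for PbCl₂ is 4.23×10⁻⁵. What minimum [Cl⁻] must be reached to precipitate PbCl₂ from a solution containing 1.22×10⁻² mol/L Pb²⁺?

Precipitation of each salt begins when its ion product equals Ksp.
PbCl₂(s) ⇌ Pb²⁺(aq) + 2 Cl⁻(aq)
Ksp = [Pb²⁺][Cl⁻]^2 = [Cl⁻]^2(1.22×10⁻²)
[Cl⁻]^2 = 4.23×10⁻⁵ / (1.22×10⁻²) = 3.47×10⁻³
[Cl⁻] = 5.89×10⁻² mol/L

5.89×10⁻² M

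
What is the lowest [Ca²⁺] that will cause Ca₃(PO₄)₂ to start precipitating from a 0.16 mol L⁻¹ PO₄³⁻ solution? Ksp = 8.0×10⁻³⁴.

The threshold for precipitation is Q = Ksp.
Ca₃(PO₄)₂(s) ⇌ 3 Ca²⁺(aq) + 2 PO₄³⁻(aq)
Ksp = [Ca²⁺]^3[PO₄³⁻]^2 = [Ca²⁺]^3(0.16)^2
[Ca²⁺]^3 = 8.0×10⁻³⁴ / (0.16)^2 = 3.1×10⁻³²
[Ca²⁺] = 3.1×10⁻¹¹ mol L⁻¹

3.1×10⁻¹¹ M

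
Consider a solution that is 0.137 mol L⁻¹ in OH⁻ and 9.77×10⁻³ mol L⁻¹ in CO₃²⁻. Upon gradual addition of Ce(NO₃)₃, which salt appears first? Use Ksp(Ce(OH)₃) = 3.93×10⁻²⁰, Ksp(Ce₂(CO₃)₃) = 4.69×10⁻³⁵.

A salt starts to precipitate once the ion product Q reaches its Ksp.
For Ce(OH)₃: [Ce³⁺] = (Ksp/[OH⁻]^3) = 1.53×10⁻¹⁷ mol L⁻¹
For Ce₂(CO₃)₃: [Ce³⁺] = (Ksp/[CO₃²⁻]^3)^(1/2) = 7.09×10⁻¹⁵ mol L⁻¹
The smaller threshold [Ce³⁺] is reached first, so Ce(OH)₃ precipitates first.

Ce(OH)₃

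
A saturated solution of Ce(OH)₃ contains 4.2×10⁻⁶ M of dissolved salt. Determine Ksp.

Ksp = 8.4×10⁻²¹

Ce(OH)₃(s) ⇌ Ce³⁺(aq) + 3 OH⁻(aq)
Call the molar solubility s, so that [Ce³⁺] = s and [OH⁻] = 3s.
Ksp = [Ce³⁺][OH⁻]^3 = s · (3s)^3 = 27s^4
Ksp = 27 × (4.2×10⁻⁶)^4 = 8.4×10⁻²¹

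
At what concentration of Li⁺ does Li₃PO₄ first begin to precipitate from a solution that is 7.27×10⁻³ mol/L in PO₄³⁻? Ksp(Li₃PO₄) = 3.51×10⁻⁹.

7.84×10⁻³ M

The threshold for precipitation is Q = Ksp.
Li₃PO₄(s) ⇌ 3 Li⁺(aq) + PO₄³⁻(aq)
Ksp = [Li⁺]^3[PO₄³⁻] = [Li⁺]^3(7.27×10⁻³)
[Li⁺]^3 = 3.51×10⁻⁹ / (7.27×10⁻³) = 4.83×10⁻⁷
[Li⁺] = 7.84×10⁻³ mol/L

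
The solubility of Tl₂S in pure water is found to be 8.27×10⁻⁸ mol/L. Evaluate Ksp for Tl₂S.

Ksp = 2.26×10⁻²¹

Tl₂S(s) ⇌ 2 Tl⁺(aq) + S²⁻(aq)
Call the molar solubility s, so that [Tl⁺] = 2s and [S²⁻] = s.
Ksp = [Tl⁺]^2[S²⁻] = (2s)^2 · s = 4s^3
Ksp = 4 × (8.27×10⁻⁸)^3 = 2.26×10⁻²¹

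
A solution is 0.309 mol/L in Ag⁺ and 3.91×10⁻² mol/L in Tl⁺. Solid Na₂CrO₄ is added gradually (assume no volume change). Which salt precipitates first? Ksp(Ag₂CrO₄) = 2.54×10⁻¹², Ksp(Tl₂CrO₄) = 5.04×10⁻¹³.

Precipitation of each salt begins when its ion product equals Ksp.
For Ag₂CrO₄: [CrO₄²⁻] = (Ksp/[Ag⁺]^2) = 2.66×10⁻¹¹ mol/L
For Tl₂CrO₄: [CrO₄²⁻] = (Ksp/[Tl⁺]^2) = 3.30×10⁻¹⁰ mol/L
Since Ag₂CrO₄ needs less CrO₄²⁻ to reach saturation, it precipitates first.

Ag₂CrO₄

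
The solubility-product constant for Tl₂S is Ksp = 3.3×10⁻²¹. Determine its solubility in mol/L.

Tl₂S(s) ⇌ 2 Tl⁺(aq) + S²⁻(aq)
For each mole of Tl₂S that dissolves per liter, [Tl⁺] = 2s and [S²⁻] = s; let s denote this solubility.
Ksp = [Tl⁺]^2[S²⁻] = (2s)^2 · s = 4s^3
4s^3 = 3.3×10⁻²¹  ⇒  s^3 = 8.3×10⁻²²
s = (8.3×10⁻²²)^(1/3) = 9.4×10⁻⁸ mol/L

9.4×10⁻⁸ M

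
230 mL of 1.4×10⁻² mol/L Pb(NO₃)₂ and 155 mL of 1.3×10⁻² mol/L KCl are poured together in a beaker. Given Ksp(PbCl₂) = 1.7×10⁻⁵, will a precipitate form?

After mixing, V = 230 mL + 155 mL = 385 mL.
[Pb²⁺] = (1.4×10⁻²)(230)/385 = 8.4×10⁻³ mol/L
[Cl⁻] = (1.3×10⁻²)(155)/385 = 5.2×10⁻³ mol/L
Q = [Pb²⁺][Cl⁻]^2 = 2.3×10⁻⁷
Q = 2.3×10⁻⁷ < Ksp = 1.7×10⁻⁵, so the solution is unsaturated and no precipitate forms.

No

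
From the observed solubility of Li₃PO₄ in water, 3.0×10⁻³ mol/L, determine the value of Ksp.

Li₃PO₄(s) ⇌ 3 Li⁺(aq) + PO₄³⁻(aq)
With molar solubility s: [Li⁺] = 3s, [PO₄³⁻] = s.
Ksp = [Li⁺]^3[PO₄³⁻] = (3s)^3 · s = 27s^4
Ksp = 27 × (3.0×10⁻³)^4 = 2.2×10⁻⁹

Ksp = 2.2×10⁻⁹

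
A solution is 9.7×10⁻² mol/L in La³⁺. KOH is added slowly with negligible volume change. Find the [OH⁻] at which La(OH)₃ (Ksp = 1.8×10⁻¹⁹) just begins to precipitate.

Precipitation begins when Q = Ksp.
La(OH)₃(s) ⇌ La³⁺(aq) + 3 OH⁻(aq)
Ksp = [La³⁺][OH⁻]^3 = [OH⁻]^3(9.7×10⁻²)
[OH⁻]^3 = 1.8×10⁻¹⁹ / (9.7×10⁻²) = 1.9×10⁻¹⁸
[OH⁻] = 1.2×10⁻⁶ mol/L

1.2×10⁻⁶ M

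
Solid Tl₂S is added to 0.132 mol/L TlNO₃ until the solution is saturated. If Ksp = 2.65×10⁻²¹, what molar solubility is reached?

1.52×10⁻¹⁹ M

Tl₂S(s) ⇌ 2 Tl⁺(aq) + S²⁻(aq)
With Tl⁺ already at 0.132 mol/L and s small, take [Tl⁺] ≈ 0.132 mol/L and [S²⁻] = s.
Ksp = [Tl⁺]^2[S²⁻] = (0.132)^2s
s = 2.65×10⁻²¹ / (0.132)^2 = 1.52×10⁻¹⁹
s = 1.52×10⁻¹⁹ mol/L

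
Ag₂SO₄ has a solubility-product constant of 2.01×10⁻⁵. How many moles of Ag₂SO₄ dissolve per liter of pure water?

Ag₂SO₄(s) ⇌ 2 Ag⁺(aq) + SO₄²⁻(aq)
Let s be the molar solubility. Then [Ag⁺] = 2s and [SO₄²⁻] = s.
Ksp = [Ag⁺]^2[SO₄²⁻] = (2s)^2 · s = 4s^3
4s^3 = 2.01×10⁻⁵  ⇒  s^3 = 5.03×10⁻⁶
s = (5.03×10⁻⁶)^(1/3) = 1.71×10⁻² mol/L

1.71×10⁻² M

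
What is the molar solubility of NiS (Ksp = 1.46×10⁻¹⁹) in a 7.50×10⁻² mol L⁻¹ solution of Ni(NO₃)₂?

1.95×10⁻¹⁸ M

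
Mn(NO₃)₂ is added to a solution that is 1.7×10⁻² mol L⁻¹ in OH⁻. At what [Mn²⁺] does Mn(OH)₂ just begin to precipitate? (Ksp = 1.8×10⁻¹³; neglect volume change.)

6.2×10⁻¹⁰ M

A salt starts to precipitate once the ion product Q reaches its Ksp.
Mn(OH)₂(s) ⇌ Mn²⁺(aq) + 2 OH⁻(aq)
Ksp = [Mn²⁺][OH⁻]^2 = [Mn²⁺](1.7×10⁻²)^2
[Mn²⁺] = 1.8×10⁻¹³ / (1.7×10⁻²)^2 = 6.2×10⁻¹⁰
[Mn²⁺] = 6.2×10⁻¹⁰ mol L⁻¹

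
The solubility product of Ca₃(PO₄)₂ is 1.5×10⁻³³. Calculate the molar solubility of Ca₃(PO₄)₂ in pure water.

1.1×10⁻⁷ M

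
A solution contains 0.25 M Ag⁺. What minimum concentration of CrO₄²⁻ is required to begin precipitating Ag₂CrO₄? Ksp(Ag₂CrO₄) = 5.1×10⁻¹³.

The threshold for precipitation is Q = Ksp.
Ag₂CrO₄(s) ⇌ 2 Ag⁺(aq) + CrO₄²⁻(aq)
Ksp = [Ag⁺]^2[CrO₄²⁻] = [CrO₄²⁻](0.25)^2
[CrO₄²⁻] = 5.1×10⁻¹³ / (0.25)^2 = 8.2×10⁻¹²
[CrO₄²⁻] = 8.2×10⁻¹² M

8.2×10⁻¹² M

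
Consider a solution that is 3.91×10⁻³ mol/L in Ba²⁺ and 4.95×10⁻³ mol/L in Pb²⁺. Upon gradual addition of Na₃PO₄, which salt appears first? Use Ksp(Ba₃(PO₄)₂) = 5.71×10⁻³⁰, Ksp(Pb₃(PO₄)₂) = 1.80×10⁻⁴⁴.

Pb₃(PO₄)₂

A salt starts to precipitate once the ion product Q reaches its Ksp.
For Ba₃(PO₄)₂: [PO₄³⁻] = (Ksp/[Ba²⁺]^3)^(1/2) = 9.77×10⁻¹² mol/L
For Pb₃(PO₄)₂: [PO₄³⁻] = (Ksp/[Pb²⁺]^3)^(1/2) = 3.85×10⁻¹⁹ mol/L
Pb₃(PO₄)₂ requires the lower [PO₄³⁻], so it precipitates first.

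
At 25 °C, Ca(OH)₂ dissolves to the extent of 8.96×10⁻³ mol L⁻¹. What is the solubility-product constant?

Ksp = 2.88×10⁻⁶

Ca(OH)₂(s) ⇌ Ca²⁺(aq) + 2 OH⁻(aq)
With molar solubility s: [Ca²⁺] = s, [OH⁻] = 2s.
Ksp = [Ca²⁺][OH⁻]^2 = s · (2s)^2 = 4s^3
Ksp = 4 × (8.96×10⁻³)^3 = 2.88×10⁻⁶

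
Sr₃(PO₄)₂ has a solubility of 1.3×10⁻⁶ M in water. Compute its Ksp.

Sr₃(PO₄)₂(s) ⇌ 3 Sr²⁺(aq) + 2 PO₄³⁻(aq)
Let s be the molar solubility. Then [Sr²⁺] = 3s and [PO₄³⁻] = 2s.
Ksp = [Sr²⁺]^3[PO₄³⁻]^2 = (3s)^3 · (2s)^2 = 108s^5
Ksp = 108 × (1.3×10⁻⁶)^5 = 4.0×10⁻²⁸

Ksp = 4.0×10⁻²⁸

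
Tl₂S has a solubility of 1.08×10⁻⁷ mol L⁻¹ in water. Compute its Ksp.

Ksp = 5.04×10⁻²¹

Tl₂S(s) ⇌ 2 Tl⁺(aq) + S²⁻(aq)
If s mol/L of Tl₂S dissolves, [Tl⁺] = 2s and [S²⁻] = s.
Ksp = [Tl⁺]^2[S²⁻] = (2s)^2 · s = 4s^3
Ksp = 4 × (1.08×10⁻⁷)^3 = 5.04×10⁻²¹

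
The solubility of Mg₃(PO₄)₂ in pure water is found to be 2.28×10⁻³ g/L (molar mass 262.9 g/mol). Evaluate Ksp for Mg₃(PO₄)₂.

s = (2.28×10⁻³ g L⁻¹)/(262.9 g mol⁻¹) = 8.6725×10⁻⁶ M
Mg₃(PO₄)₂(s) ⇌ 3 Mg²⁺(aq) + 2 PO₄³⁻(aq)
For each mole of Mg₃(PO₄)₂ that dissolves per liter, [Mg²⁺] = 3s and [PO₄³⁻] = 2s; let s denote this solubility.
Ksp = [Mg²⁺]^3[PO₄³⁻]^2 = (3s)^3 · (2s)^2 = 108s^5
Ksp = 108 × (8.6725×10⁻⁶)^5 = 5.30×10⁻²⁴

Ksp = 5.30×10⁻²⁴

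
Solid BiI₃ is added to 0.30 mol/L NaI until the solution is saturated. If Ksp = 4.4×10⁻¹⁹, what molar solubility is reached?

BiI₃(s) ⇌ Bi³⁺(aq) + 3 I⁻(aq)
Let s be the solubility of BiI₃ here. The common ion gives [I⁻] ≈ 0.30 mol/L, and [Bi³⁺] = s.
Ksp = [Bi³⁺][I⁻]^3 = s(0.30)^3
s = 4.4×10⁻¹⁹ / (0.30)^3 = 1.6×10⁻¹⁷
s = 1.6×10⁻¹⁷ mol/L

1.6×10⁻¹⁷ M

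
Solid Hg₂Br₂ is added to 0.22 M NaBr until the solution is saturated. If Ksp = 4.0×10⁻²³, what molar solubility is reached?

8.3×10⁻²² M

Hg₂Br₂(s) ⇌ Hg₂²⁺(aq) + 2 Br⁻(aq)
Br⁻ is already present at 0.22 M. If s mol/L of Hg₂Br₂ dissolves, [Hg₂²⁺] = s while [Br⁻] ≈ 0.22 M.
Ksp = [Hg₂²⁺][Br⁻]^2 = s(0.22)^2
s = 4.0×10⁻²³ / (0.22)^2 = 8.3×10⁻²²
s = 8.3×10⁻²² M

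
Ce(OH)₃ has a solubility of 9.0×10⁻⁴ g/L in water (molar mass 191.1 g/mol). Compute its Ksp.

s = (9.0×10⁻⁴ g L⁻¹)/(191.1 g mol⁻¹) = 4.710×10⁻⁶ M
Ce(OH)₃(s) ⇌ Ce³⁺(aq) + 3 OH⁻(aq)
Call the molar solubility s, so that [Ce³⁺] = s and [OH⁻] = 3s.
Ksp = [Ce³⁺][OH⁻]^3 = s · (3s)^3 = 27s^4
Ksp = 27 × (4.710×10⁻⁶)^4 = 1.3×10⁻²⁰

Ksp = 1.3×10⁻²⁰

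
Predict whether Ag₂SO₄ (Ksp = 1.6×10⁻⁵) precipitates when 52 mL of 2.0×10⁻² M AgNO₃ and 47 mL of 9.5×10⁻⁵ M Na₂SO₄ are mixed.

No

After mixing, V = 52 mL + 47 mL = 99 mL.
[Ag⁺] = (2.0×10⁻²)(52)/99 = 1.1×10⁻² M
[SO₄²⁻] = (9.5×10⁻⁵)(47)/99 = 4.5×10⁻⁵ M
Q = [Ag⁺]^2[SO₄²⁻] = 5.0×10⁻⁹
Since Q (5.0×10⁻⁹) is less than Ksp (1.6×10⁻⁵), no Ag₂SO₄ precipitates.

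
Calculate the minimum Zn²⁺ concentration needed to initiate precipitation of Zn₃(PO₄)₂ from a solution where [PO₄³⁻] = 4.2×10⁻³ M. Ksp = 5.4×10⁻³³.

Precipitation begins when Q = Ksp.
Zn₃(PO₄)₂(s) ⇌ 3 Zn²⁺(aq) + 2 PO₄³⁻(aq)
Ksp = [Zn²⁺]^3[PO₄³⁻]^2 = [Zn²⁺]^3(4.2×10⁻³)^2
[Zn²⁺]^3 = 5.4×10⁻³³ / (4.2×10⁻³)^2 = 3.1×10⁻²⁸
[Zn²⁺] = 6.7×10⁻¹⁰ M

6.7×10⁻¹⁰ M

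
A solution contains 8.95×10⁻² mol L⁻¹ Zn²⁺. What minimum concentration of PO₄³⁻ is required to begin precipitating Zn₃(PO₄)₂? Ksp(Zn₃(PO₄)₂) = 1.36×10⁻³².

The threshold for precipitation is Q = Ksp.
Zn₃(PO₄)₂(s) ⇌ 3 Zn²⁺(aq) + 2 PO₄³⁻(aq)
Ksp = [Zn²⁺]^3[PO₄³⁻]^2 = [PO₄³⁻]^2(8.95×10⁻²)^3
[PO₄³⁻]^2 = 1.36×10⁻³² / (8.95×10⁻²)^3 = 1.90×10⁻²⁹
[PO₄³⁻] = 4.36×10⁻¹⁵ mol L⁻¹

4.36×10⁻¹⁵ M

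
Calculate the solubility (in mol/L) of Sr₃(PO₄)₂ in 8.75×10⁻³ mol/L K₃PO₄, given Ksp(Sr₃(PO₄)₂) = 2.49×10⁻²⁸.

4.94×10⁻⁹ M

Sr₃(PO₄)₂(s) ⇌ 3 Sr²⁺(aq) + 2 PO₄³⁻(aq)
PO₄³⁻ is already present at 8.75×10⁻³ mol/L. If s mol/L of Sr₃(PO₄)₂ dissolves, [Sr²⁺] = 3s while [PO₄³⁻] ≈ 8.75×10⁻³ mol/L.
Ksp = [Sr²⁺]^3[PO₄³⁻]^2 = (3s)^3(8.75×10⁻³)^2
(3s)^3 = 2.49×10⁻²⁸ / (8.75×10⁻³)^2 = 3.25×10⁻²⁴
s = 4.94×10⁻⁹ mol/L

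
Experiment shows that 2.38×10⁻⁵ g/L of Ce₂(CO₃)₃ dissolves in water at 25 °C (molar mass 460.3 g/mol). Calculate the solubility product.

Ksp = 3.99×10⁻³⁵

s = (2.38×10⁻⁵ g L⁻¹)/(460.3 g mol⁻¹) = 5.1705×10⁻⁸ M
Ce₂(CO₃)₃(s) ⇌ 2 Ce³⁺(aq) + 3 CO₃²⁻(aq)
For each mole of Ce₂(CO₃)₃ that dissolves per liter, [Ce³⁺] = 2s and [CO₃²⁻] = 3s; let s denote this solubility.
Ksp = [Ce³⁺]^2[CO₃²⁻]^3 = (2s)^2 · (3s)^3 = 108s^5
Ksp = 108 × (5.1705×10⁻⁸)^5 = 3.99×10⁻³⁵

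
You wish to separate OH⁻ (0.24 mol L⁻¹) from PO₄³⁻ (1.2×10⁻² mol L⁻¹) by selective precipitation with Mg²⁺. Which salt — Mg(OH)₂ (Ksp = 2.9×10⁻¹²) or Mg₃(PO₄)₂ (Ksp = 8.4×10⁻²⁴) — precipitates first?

Mg(OH)₂

The threshold for precipitation is Q = Ksp.
For Mg(OH)₂: [Mg²⁺] = (Ksp/[OH⁻]^2) = 5.0×10⁻¹¹ mol L⁻¹
For Mg₃(PO₄)₂: [Mg²⁺] = (Ksp/[PO₄³⁻]^2)^(1/3) = 3.9×10⁻⁷ mol L⁻¹
Since Mg(OH)₂ needs less Mg²⁺ to reach saturation, it precipitates first.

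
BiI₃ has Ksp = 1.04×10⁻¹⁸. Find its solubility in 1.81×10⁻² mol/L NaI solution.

BiI₃(s) ⇌ Bi³⁺(aq) + 3 I⁻(aq)
With I⁻ already at 1.81×10⁻² mol/L and s small, take [I⁻] ≈ 1.81×10⁻² mol/L and [Bi³⁺] = s.
Ksp = [Bi³⁺][I⁻]^3 = s(1.81×10⁻²)^3
s = 1.04×10⁻¹⁸ / (1.81×10⁻²)^3 = 1.75×10⁻¹³
s = 1.75×10⁻¹³ mol/L

1.75×10⁻¹³ M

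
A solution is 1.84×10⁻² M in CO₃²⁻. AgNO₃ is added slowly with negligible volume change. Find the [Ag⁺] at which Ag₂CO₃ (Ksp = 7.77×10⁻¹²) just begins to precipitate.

2.05×10⁻⁵ M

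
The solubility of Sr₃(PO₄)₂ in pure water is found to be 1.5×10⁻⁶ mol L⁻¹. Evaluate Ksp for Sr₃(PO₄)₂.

Ksp = 8.2×10⁻²⁸

Sr₃(PO₄)₂(s) ⇌ 3 Sr²⁺(aq) + 2 PO₄³⁻(aq)
If s mol/L of Sr₃(PO₄)₂ dissolves, [Sr²⁺] = 3s and [PO₄³⁻] = 2s.
Ksp = [Sr²⁺]^3[PO₄³⁻]^2 = (3s)^3 · (2s)^2 = 108s^5
Ksp = 108 × (1.5×10⁻⁶)^5 = 8.2×10⁻²⁸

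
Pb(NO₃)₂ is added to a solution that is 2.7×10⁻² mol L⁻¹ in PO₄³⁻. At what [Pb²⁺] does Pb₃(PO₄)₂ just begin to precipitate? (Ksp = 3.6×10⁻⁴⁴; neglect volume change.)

The threshold for precipitation is Q = Ksp.
Pb₃(PO₄)₂(s) ⇌ 3 Pb²⁺(aq) + 2 PO₄³⁻(aq)
Ksp = [Pb²⁺]^3[PO₄³⁻]^2 = [Pb²⁺]^3(2.7×10⁻²)^2
[Pb²⁺]^3 = 3.6×10⁻⁴⁴ / (2.7×10⁻²)^2 = 4.9×10⁻⁴¹
[Pb²⁺] = 3.7×10⁻¹⁴ mol L⁻¹

3.7×10⁻¹⁴ M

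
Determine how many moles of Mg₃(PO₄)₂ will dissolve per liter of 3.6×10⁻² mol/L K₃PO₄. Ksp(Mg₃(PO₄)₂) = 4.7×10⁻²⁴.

5.1×10⁻⁸ M

Mg₃(PO₄)₂(s) ⇌ 3 Mg²⁺(aq) + 2 PO₄³⁻(aq)
Let s be the solubility of Mg₃(PO₄)₂ here. The common ion gives [PO₄³⁻] ≈ 3.6×10⁻² mol/L, and [Mg²⁺] = 3s.
Ksp = [Mg²⁺]^3[PO₄³⁻]^2 = (3s)^3(3.6×10⁻²)^2
(3s)^3 = 4.7×10⁻²⁴ / (3.6×10⁻²)^2 = 3.6×10⁻²¹
s = 5.1×10⁻⁸ mol/L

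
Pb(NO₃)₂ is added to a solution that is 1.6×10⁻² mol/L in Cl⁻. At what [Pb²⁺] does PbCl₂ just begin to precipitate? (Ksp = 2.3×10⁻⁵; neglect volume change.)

The threshold for precipitation is Q = Ksp.
PbCl₂(s) ⇌ Pb²⁺(aq) + 2 Cl⁻(aq)
Ksp = [Pb²⁺][Cl⁻]^2 = [Pb²⁺](1.6×10⁻²)^2
[Pb²⁺] = 2.3×10⁻⁵ / (1.6×10⁻²)^2 = 9.0×10⁻²
[Pb²⁺] = 9.0×10⁻² mol/L

9.0×10⁻² M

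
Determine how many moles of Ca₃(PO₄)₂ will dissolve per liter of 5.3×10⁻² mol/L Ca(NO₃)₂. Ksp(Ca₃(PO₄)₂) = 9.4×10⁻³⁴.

1.3×10⁻¹⁵ M

Ca₃(PO₄)₂(s) ⇌ 3 Ca²⁺(aq) + 2 PO₄³⁻(aq)
The solution already contains Ca²⁺ at 5.3×10⁻² mol/L. Let s be the molar solubility of Ca₃(PO₄)₂.
[Ca²⁺] ≈ 5.3×10⁻² mol/L (common ion dominates); [PO₄³⁻] = 2s.
Ksp = [Ca²⁺]^3[PO₄³⁻]^2 = (5.3×10⁻²)^3(2s)^2
(2s)^2 = 9.4×10⁻³⁴ / (5.3×10⁻²)^3 = 6.3×10⁻³⁰
s = 1.3×10⁻¹⁵ mol/L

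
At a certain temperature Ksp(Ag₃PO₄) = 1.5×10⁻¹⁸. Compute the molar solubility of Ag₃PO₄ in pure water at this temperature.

1.5×10⁻⁵ M

Ag₃PO₄(s) ⇌ 3 Ag⁺(aq) + PO₄³⁻(aq)
For each mole of Ag₃PO₄ that dissolves per liter, [Ag⁺] = 3s and [PO₄³⁻] = s; let s denote this solubility.
Ksp = [Ag⁺]^3[PO₄³⁻] = (3s)^3 · s = 27s^4
27s^4 = 1.5×10⁻¹⁸  ⇒  s^4 = 5.6×10⁻²⁰
s = 1.5×10⁻⁵ mol/L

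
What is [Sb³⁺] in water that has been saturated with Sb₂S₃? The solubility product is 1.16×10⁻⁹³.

2.03×10⁻¹⁹ M

Sb₂S₃(s) ⇌ 2 Sb³⁺(aq) + 3 S²⁻(aq)
With molar solubility s: [Sb³⁺] = 2s, [S²⁻] = 3s.
Ksp = [Sb³⁺]^2[S²⁻]^3 = (2s)^2 · (3s)^3 = 108s^5 = 1.16×10⁻⁹³
s = 1.01×10⁻¹⁹ mol L⁻¹
[Sb³⁺] = 2s = 2.03×10⁻¹⁹ mol L⁻¹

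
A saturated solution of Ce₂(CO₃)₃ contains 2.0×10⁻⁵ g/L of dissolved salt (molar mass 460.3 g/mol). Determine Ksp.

Molar solubility s = (2.0×10⁻⁵ g/L) / (460.3 g/mol) = 4.345×10⁻⁸ mol/L
Ce₂(CO₃)₃(s) ⇌ 2 Ce³⁺(aq) + 3 CO₃²⁻(aq)
With molar solubility s: [Ce³⁺] = 2s, [CO₃²⁻] = 3s.
Ksp = [Ce³⁺]^2[CO₃²⁻]^3 = (2s)^2 · (3s)^3 = 108s^5
Ksp = 108 × (4.345×10⁻⁸)^5 = 1.7×10⁻³⁵

Ksp = 1.7×10⁻³⁵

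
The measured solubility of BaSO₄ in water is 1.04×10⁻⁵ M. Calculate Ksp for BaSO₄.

BaSO₄(s) ⇌ Ba²⁺(aq) + SO₄²⁻(aq)
With molar solubility s: [Ba²⁺] = s, [SO₄²⁻] = s.
Ksp = [Ba²⁺][SO₄²⁻] = s · s = s^2
Ksp = (1.04×10⁻⁵)^2 = 1.08×10⁻¹⁰

Ksp = 1.08×10⁻¹⁰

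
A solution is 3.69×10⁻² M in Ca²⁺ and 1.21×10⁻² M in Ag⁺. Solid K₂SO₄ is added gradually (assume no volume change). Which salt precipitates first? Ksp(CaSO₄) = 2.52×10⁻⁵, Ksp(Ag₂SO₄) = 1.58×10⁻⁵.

Precipitation begins when Q = Ksp.
For CaSO₄: [SO₄²⁻] = (Ksp/[Ca²⁺]) = 6.83×10⁻⁴ M
For Ag₂SO₄: [SO₄²⁻] = (Ksp/[Ag⁺]^2) = 0.108 M
Since CaSO₄ needs less SO₄²⁻ to reach saturation, it precipitates first.

CaSO₄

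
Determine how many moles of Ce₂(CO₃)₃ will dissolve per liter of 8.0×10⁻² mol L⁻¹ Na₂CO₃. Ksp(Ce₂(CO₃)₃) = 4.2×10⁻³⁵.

1.4×10⁻¹⁶ M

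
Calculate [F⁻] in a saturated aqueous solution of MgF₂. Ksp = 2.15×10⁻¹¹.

MgF₂(s) ⇌ Mg²⁺(aq) + 2 F⁻(aq)
Call the molar solubility s, so that [Mg²⁺] = s and [F⁻] = 2s.
Ksp = [Mg²⁺][F⁻]^2 = s · (2s)^2 = 4s^3 = 2.15×10⁻¹¹
s = 1.75×10⁻⁴ mol L⁻¹
[F⁻] = 2s = 3.50×10⁻⁴ mol L⁻¹

3.50×10⁻⁴ M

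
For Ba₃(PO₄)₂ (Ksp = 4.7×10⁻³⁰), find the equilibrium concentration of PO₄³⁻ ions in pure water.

1.1×10⁻⁶ M

Ba₃(PO₄)₂(s) ⇌ 3 Ba²⁺(aq) + 2 PO₄³⁻(aq)
Let s be the molar solubility. Then [Ba²⁺] = 3s and [PO₄³⁻] = 2s.
Ksp = [Ba²⁺]^3[PO₄³⁻]^2 = (3s)^3 · (2s)^2 = 108s^5 = 4.7×10⁻³⁰
s = 5.3×10⁻⁷ mol/L
[PO₄³⁻] = 2s = 1.1×10⁻⁶ mol/L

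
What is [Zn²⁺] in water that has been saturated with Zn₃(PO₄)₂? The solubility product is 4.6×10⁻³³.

Zn₃(PO₄)₂(s) ⇌ 3 Zn²⁺(aq) + 2 PO₄³⁻(aq)
If s mol/L of Zn₃(PO₄)₂ dissolves, [Zn²⁺] = 3s and [PO₄³⁻] = 2s.
Ksp = [Zn²⁺]^3[PO₄³⁻]^2 = (3s)^3 · (2s)^2 = 108s^5 = 4.6×10⁻³³
s = 1.3×10⁻⁷ mol/L
[Zn²⁺] = 3s = 4.0×10⁻⁷ mol/L

4.0×10⁻⁷ M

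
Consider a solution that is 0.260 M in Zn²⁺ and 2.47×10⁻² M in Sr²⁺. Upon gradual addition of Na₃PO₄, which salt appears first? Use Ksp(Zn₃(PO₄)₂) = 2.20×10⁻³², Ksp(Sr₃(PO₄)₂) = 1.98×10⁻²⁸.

Precipitation begins when Q = Ksp.
For Zn₃(PO₄)₂: [PO₄³⁻] = (Ksp/[Zn²⁺]^3)^(1/2) = 1.12×10⁻¹⁵ M
For Sr₃(PO₄)₂: [PO₄³⁻] = (Ksp/[Sr²⁺]^3)^(1/2) = 3.62×10⁻¹² M
Zn₃(PO₄)₂ requires the lower [PO₄³⁻], so it precipitates first.

Zn₃(PO₄)₂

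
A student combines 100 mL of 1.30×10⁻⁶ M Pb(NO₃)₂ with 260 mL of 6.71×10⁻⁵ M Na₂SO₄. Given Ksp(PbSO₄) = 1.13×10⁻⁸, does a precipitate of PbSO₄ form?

Total volume after mixing = 100 + 260 = 360 mL.
[Pb²⁺] = (1.30×10⁻⁶)(100)/360 = 3.61×10⁻⁷ M
[SO₄²⁻] = (6.71×10⁻⁵)(260)/360 = 4.85×10⁻⁵ M
Q = [Pb²⁺][SO₄²⁻] = 1.75×10⁻¹¹
Q = 1.75×10⁻¹¹ < Ksp = 1.13×10⁻⁸, so the solution is unsaturated and no precipitate forms.

No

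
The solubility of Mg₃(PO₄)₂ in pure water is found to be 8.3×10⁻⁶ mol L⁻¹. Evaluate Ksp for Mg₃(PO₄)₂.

Mg₃(PO₄)₂(s) ⇌ 3 Mg²⁺(aq) + 2 PO₄³⁻(aq)
For each mole of Mg₃(PO₄)₂ that dissolves per liter, [Mg²⁺] = 3s and [PO₄³⁻] = 2s; let s denote this solubility.
Ksp = [Mg²⁺]^3[PO₄³⁻]^2 = (3s)^3 · (2s)^2 = 108s^5
Ksp = 108 × (8.3×10⁻⁶)^5 = 4.3×10⁻²⁴

Ksp = 4.3×10⁻²⁴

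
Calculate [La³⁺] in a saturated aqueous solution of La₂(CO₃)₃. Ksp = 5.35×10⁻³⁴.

1.74×10⁻⁷ M

La₂(CO₃)₃(s) ⇌ 2 La³⁺(aq) + 3 CO₃²⁻(aq)
Let s be the molar solubility. Then [La³⁺] = 2s and [CO₃²⁻] = 3s.
Ksp = [La³⁺]^2[CO₃²⁻]^3 = (2s)^2 · (3s)^3 = 108s^5 = 5.35×10⁻³⁴
s = 8.69×10⁻⁸ mol/L
[La³⁺] = 2s = 1.74×10⁻⁷ mol/L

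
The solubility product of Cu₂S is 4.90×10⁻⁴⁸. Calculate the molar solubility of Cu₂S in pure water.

1.07×10⁻¹⁶ M

Cu₂S(s) ⇌ 2 Cu⁺(aq) + S²⁻(aq)
For each mole of Cu₂S that dissolves per liter, [Cu⁺] = 2s and [S²⁻] = s; let s denote this solubility.
Ksp = [Cu⁺]^2[S²⁻] = (2s)^2 · s = 4s^3
4s^3 = 4.90×10⁻⁴⁸  ⇒  s^3 = 1.23×10⁻⁴⁸
s = (1.23×10⁻⁴⁸)^(1/3) = 1.07×10⁻¹⁶ mol L⁻¹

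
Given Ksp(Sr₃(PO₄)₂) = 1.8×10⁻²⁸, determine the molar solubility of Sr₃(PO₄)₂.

1.1×10⁻⁶ M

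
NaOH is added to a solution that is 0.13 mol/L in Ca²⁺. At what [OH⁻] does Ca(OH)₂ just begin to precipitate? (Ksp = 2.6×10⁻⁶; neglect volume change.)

4.5×10⁻³ M

Precipitation of each salt begins when its ion product equals Ksp.
Ca(OH)₂(s) ⇌ Ca²⁺(aq) + 2 OH⁻(aq)
Ksp = [Ca²⁺][OH⁻]^2 = [OH⁻]^2(0.13)
[OH⁻]^2 = 2.6×10⁻⁶ / (0.13) = 2.0×10⁻⁵
[OH⁻] = 4.5×10⁻³ mol/L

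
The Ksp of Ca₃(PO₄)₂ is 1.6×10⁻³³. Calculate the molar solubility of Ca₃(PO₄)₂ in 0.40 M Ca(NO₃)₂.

Ca₃(PO₄)₂(s) ⇌ 3 Ca²⁺(aq) + 2 PO₄³⁻(aq)
The solution already contains Ca²⁺ at 0.40 M. Let s be the molar solubility of Ca₃(PO₄)₂.
[Ca²⁺] ≈ 0.40 M (common ion dominates); [PO₄³⁻] = 2s.
Ksp = [Ca²⁺]^3[PO₄³⁻]^2 = (0.40)^3(2s)^2
(2s)^2 = 1.6×10⁻³³ / (0.40)^3 = 2.5×10⁻³²
s = 7.9×10⁻¹⁷ M

7.9×10⁻¹⁷ M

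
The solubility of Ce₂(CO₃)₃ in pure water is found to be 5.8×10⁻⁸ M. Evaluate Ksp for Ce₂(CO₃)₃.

Ce₂(CO₃)₃(s) ⇌ 2 Ce³⁺(aq) + 3 CO₃²⁻(aq)
If s mol/L of Ce₂(CO₃)₃ dissolves, [Ce³⁺] = 2s and [CO₃²⁻] = 3s.
Ksp = [Ce³⁺]^2[CO₃²⁻]^3 = (2s)^2 · (3s)^3 = 108s^5
Ksp = 108 × (5.8×10⁻⁸)^5 = 7.1×10⁻³⁵

Ksp = 7.1×10⁻³⁵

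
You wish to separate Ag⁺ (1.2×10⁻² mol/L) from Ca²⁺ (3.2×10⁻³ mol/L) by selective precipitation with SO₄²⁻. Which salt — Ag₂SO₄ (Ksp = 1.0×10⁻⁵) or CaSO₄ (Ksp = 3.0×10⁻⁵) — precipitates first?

A salt starts to precipitate once the ion product Q reaches its Ksp.
For Ag₂SO₄: [SO₄²⁻] = (Ksp/[Ag⁺]^2) = 6.9×10⁻² mol/L
For CaSO₄: [SO₄²⁻] = (Ksp/[Ca²⁺]) = 9.4×10⁻³ mol/L
CaSO₄ requires the lower [SO₄²⁻], so it precipitates first.

CaSO₄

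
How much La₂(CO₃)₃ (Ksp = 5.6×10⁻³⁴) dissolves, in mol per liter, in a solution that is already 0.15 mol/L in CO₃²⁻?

2.0×10⁻¹⁶ M

La₂(CO₃)₃(s) ⇌ 2 La³⁺(aq) + 3 CO₃²⁻(aq)
Let s be the solubility of La₂(CO₃)₃ here. The common ion gives [CO₃²⁻] ≈ 0.15 mol/L, and [La³⁺] = 2s.
Ksp = [La³⁺]^2[CO₃²⁻]^3 = (2s)^2(0.15)^3
(2s)^2 = 5.6×10⁻³⁴ / (0.15)^3 = 1.7×10⁻³¹
s = 2.0×10⁻¹⁶ mol/L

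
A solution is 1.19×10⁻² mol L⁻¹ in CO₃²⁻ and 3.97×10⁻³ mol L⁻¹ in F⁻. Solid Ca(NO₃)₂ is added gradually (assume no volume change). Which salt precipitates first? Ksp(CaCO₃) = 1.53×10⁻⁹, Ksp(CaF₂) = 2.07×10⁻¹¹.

CaCO₃

Precipitation of each salt begins when its ion product equals Ksp.
For CaCO₃: [Ca²⁺] = (Ksp/[CO₃²⁻]) = 1.29×10⁻⁷ mol L⁻¹
For CaF₂: [Ca²⁺] = (Ksp/[F⁻]^2) = 1.31×10⁻⁶ mol L⁻¹
The smaller threshold [Ca²⁺] is reached first, so CaCO₃ precipitates first.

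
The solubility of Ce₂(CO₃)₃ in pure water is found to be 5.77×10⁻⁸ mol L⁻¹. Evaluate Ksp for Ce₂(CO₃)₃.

Ce₂(CO₃)₃(s) ⇌ 2 Ce³⁺(aq) + 3 CO₃²⁻(aq)
If s mol/L of Ce₂(CO₃)₃ dissolves, [Ce³⁺] = 2s and [CO₃²⁻] = 3s.
Ksp = [Ce³⁺]^2[CO₃²⁻]^3 = (2s)^2 · (3s)^3 = 108s^5
Ksp = 108 × (5.77×10⁻⁸)^5 = 6.91×10⁻³⁵

Ksp = 6.91×10⁻³⁵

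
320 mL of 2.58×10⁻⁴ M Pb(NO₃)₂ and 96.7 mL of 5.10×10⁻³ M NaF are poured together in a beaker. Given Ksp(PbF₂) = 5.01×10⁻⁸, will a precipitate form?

The combined volume is 416.7 mL.
[Pb²⁺] = (2.58×10⁻⁴)(320)/416.7 = 1.98×10⁻⁴ M
[F⁻] = (5.10×10⁻³)(96.7)/416.7 = 1.18×10⁻³ M
Q = [Pb²⁺][F⁻]^2 = 2.78×10⁻¹⁰
Q = 2.78×10⁻¹⁰ < Ksp = 5.01×10⁻⁸, so the solution is unsaturated and no precipitate forms.

No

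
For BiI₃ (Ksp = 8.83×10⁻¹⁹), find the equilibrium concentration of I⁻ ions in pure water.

4.03×10⁻⁵ M

BiI₃(s) ⇌ Bi³⁺(aq) + 3 I⁻(aq)
For each mole of BiI₃ that dissolves per liter, [Bi³⁺] = s and [I⁻] = 3s; let s denote this solubility.
Ksp = [Bi³⁺][I⁻]^3 = s · (3s)^3 = 27s^4 = 8.83×10⁻¹⁹
s = 1.34×10⁻⁵ M
[I⁻] = 3s = 4.03×10⁻⁵ M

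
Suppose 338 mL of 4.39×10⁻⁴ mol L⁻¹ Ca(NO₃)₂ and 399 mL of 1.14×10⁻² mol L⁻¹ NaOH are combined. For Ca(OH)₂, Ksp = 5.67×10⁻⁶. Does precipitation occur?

No

The combined volume is 737 mL.
[Ca²⁺] = (4.39×10⁻⁴)(338)/737 = 2.01×10⁻⁴ mol L⁻¹
[OH⁻] = (1.14×10⁻²)(399)/737 = 6.17×10⁻³ mol L⁻¹
Q = [Ca²⁺][OH⁻]^2 = 7.67×10⁻⁹
Since Q (7.67×10⁻⁹) is less than Ksp (5.67×10⁻⁶), no Ca(OH)₂ precipitates.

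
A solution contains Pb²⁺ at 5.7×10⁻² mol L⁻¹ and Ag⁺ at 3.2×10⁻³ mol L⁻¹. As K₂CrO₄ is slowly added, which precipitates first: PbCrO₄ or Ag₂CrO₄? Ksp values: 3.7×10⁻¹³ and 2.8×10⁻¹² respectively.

PbCrO₄

Each salt precipitates once Q = Ksp for that salt.
For PbCrO₄: [CrO₄²⁻] = (Ksp/[Pb²⁺]) = 6.5×10⁻¹² mol L⁻¹
For Ag₂CrO₄: [CrO₄²⁻] = (Ksp/[Ag⁺]^2) = 2.7×10⁻⁷ mol L⁻¹
The smaller threshold [CrO₄²⁻] is reached first, so PbCrO₄ precipitates first.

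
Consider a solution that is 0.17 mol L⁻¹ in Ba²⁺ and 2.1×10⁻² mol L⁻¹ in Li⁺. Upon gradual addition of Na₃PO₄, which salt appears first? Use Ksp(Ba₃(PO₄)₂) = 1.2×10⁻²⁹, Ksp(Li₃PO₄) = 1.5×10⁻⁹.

Ba₃(PO₄)₂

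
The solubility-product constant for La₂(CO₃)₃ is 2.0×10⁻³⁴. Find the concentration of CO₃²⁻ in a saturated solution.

2.1×10⁻⁷ M

La₂(CO₃)₃(s) ⇌ 2 La³⁺(aq) + 3 CO₃²⁻(aq)
With molar solubility s: [La³⁺] = 2s, [CO₃²⁻] = 3s.
Ksp = [La³⁺]^2[CO₃²⁻]^3 = (2s)^2 · (3s)^3 = 108s^5 = 2.0×10⁻³⁴
s = 7.1×10⁻⁸ mol/L
[CO₃²⁻] = 3s = 2.1×10⁻⁷ mol/L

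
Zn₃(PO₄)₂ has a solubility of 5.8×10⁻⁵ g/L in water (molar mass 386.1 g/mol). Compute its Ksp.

s = (5.8×10⁻⁵ g L⁻¹)/(386.1 g mol⁻¹) = 1.502×10⁻⁷ M
Zn₃(PO₄)₂(s) ⇌ 3 Zn²⁺(aq) + 2 PO₄³⁻(aq)
For each mole of Zn₃(PO₄)₂ that dissolves per liter, [Zn²⁺] = 3s and [PO₄³⁻] = 2s; let s denote this solubility.
Ksp = [Zn²⁺]^3[PO₄³⁻]^2 = (3s)^3 · (2s)^2 = 108s^5
Ksp = 108 × (1.502×10⁻⁷)^5 = 8.3×10⁻³³

Ksp = 8.3×10⁻³³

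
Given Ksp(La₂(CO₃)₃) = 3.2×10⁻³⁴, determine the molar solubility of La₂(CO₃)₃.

7.8×10⁻⁸ M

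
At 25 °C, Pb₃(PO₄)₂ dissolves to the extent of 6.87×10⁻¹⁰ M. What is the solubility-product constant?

Pb₃(PO₄)₂(s) ⇌ 3 Pb²⁺(aq) + 2 PO₄³⁻(aq)
With molar solubility s: [Pb²⁺] = 3s, [PO₄³⁻] = 2s.
Ksp = [Pb²⁺]^3[PO₄³⁻]^2 = (3s)^3 · (2s)^2 = 108s^5
Ksp = 108 × (6.87×10⁻¹⁰)^5 = 1.65×10⁻⁴⁴

Ksp = 1.65×10⁻⁴⁴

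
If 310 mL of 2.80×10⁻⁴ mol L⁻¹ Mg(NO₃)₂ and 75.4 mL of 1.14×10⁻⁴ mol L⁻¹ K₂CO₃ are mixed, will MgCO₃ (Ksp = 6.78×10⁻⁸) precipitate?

No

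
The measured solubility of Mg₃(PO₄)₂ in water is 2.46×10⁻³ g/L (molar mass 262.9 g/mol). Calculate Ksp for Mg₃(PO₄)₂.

Ksp = 7.75×10⁻²⁴

Molar solubility s = (2.46×10⁻³ g/L) / (262.9 g/mol) = 9.3572×10⁻⁶ mol/L
Mg₃(PO₄)₂(s) ⇌ 3 Mg²⁺(aq) + 2 PO₄³⁻(aq)
Let s be the molar solubility. Then [Mg²⁺] = 3s and [PO₄³⁻] = 2s.
Ksp = [Mg²⁺]^3[PO₄³⁻]^2 = (3s)^3 · (2s)^2 = 108s^5
Ksp = 108 × (9.3572×10⁻⁶)^5 = 7.75×10⁻²⁴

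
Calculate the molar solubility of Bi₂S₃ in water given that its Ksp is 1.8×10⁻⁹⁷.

Bi₂S₃(s) ⇌ 2 Bi³⁺(aq) + 3 S²⁻(aq)
With molar solubility s: [Bi³⁺] = 2s, [S²⁻] = 3s.
Ksp = [Bi³⁺]^2[S²⁻]^3 = (2s)^2 · (3s)^3 = 108s^5
108s^5 = 1.8×10⁻⁹⁷  ⇒  s^5 = 1.7×10⁻⁹⁹
s = (1.7×10⁻⁹⁹)^(1/5) = 1.8×10⁻²⁰ M

1.8×10⁻²⁰ M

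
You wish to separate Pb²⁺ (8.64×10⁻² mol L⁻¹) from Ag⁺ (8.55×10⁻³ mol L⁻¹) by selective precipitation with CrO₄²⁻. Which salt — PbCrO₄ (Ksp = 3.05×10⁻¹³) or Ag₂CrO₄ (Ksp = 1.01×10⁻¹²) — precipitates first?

A salt starts to precipitate once the ion product Q reaches its Ksp.
For PbCrO₄: [CrO₄²⁻] = (Ksp/[Pb²⁺]) = 3.53×10⁻¹² mol L⁻¹
For Ag₂CrO₄: [CrO₄²⁻] = (Ksp/[Ag⁺]^2) = 1.38×10⁻⁸ mol L⁻¹
Since PbCrO₄ needs less CrO₄²⁻ to reach saturation, it precipitates first.

PbCrO₄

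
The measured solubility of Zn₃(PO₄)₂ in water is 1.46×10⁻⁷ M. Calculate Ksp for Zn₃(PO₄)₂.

Zn₃(PO₄)₂(s) ⇌ 3 Zn²⁺(aq) + 2 PO₄³⁻(aq)
If s mol/L of Zn₃(PO₄)₂ dissolves, [Zn²⁺] = 3s and [PO₄³⁻] = 2s.
Ksp = [Zn²⁺]^3[PO₄³⁻]^2 = (3s)^3 · (2s)^2 = 108s^5
Ksp = 108 × (1.46×10⁻⁷)^5 = 7.16×10⁻³³

Ksp = 7.16×10⁻³³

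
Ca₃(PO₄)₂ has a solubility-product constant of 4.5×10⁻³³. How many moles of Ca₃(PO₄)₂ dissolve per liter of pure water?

1.3×10⁻⁷ M

Ca₃(PO₄)₂(s) ⇌ 3 Ca²⁺(aq) + 2 PO₄³⁻(aq)
If s mol/L of Ca₃(PO₄)₂ dissolves, [Ca²⁺] = 3s and [PO₄³⁻] = 2s.
Ksp = [Ca²⁺]^3[PO₄³⁻]^2 = (3s)^3 · (2s)^2 = 108s^5
108s^5 = 4.5×10⁻³³  ⇒  s^5 = 4.2×10⁻³⁵
s = 1.3×10⁻⁷ M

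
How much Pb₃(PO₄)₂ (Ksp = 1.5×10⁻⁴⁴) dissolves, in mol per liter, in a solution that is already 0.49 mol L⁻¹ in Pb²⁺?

Pb₃(PO₄)₂(s) ⇌ 3 Pb²⁺(aq) + 2 PO₄³⁻(aq)
Pb²⁺ is already present at 0.49 mol L⁻¹. If s mol/L of Pb₃(PO₄)₂ dissolves, [PO₄³⁻] = 2s while [Pb²⁺] ≈ 0.49 mol L⁻¹.
Ksp = [Pb²⁺]^3[PO₄³⁻]^2 = (0.49)^3(2s)^2
(2s)^2 = 1.5×10⁻⁴⁴ / (0.49)^3 = 1.3×10⁻⁴³
s = 1.8×10⁻²² mol L⁻¹

1.8×10⁻²² M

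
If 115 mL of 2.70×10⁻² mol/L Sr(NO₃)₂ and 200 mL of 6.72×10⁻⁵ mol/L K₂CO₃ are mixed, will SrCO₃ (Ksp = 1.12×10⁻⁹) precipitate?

After mixing, V = 115 mL + 200 mL = 315 mL.
[Sr²⁺] = (2.70×10⁻²)(115)/315 = 9.86×10⁻³ mol/L
[CO₃²⁻] = (6.72×10⁻⁵)(200)/315 = 4.27×10⁻⁵ mol/L
Q = [Sr²⁺][CO₃²⁻] = 4.21×10⁻⁷
Q = 4.21×10⁻⁷ > Ksp = 1.12×10⁻⁹, so the solution is supersaturated and SrCO₃ precipitates.

Yes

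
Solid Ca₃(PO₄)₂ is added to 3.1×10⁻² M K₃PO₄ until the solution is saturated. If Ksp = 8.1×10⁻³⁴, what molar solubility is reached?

Ca₃(PO₄)₂(s) ⇌ 3 Ca²⁺(aq) + 2 PO₄³⁻(aq)
Let s be the solubility of Ca₃(PO₄)₂ here. The common ion gives [PO₄³⁻] ≈ 3.1×10⁻² M, and [Ca²⁺] = 3s.
Ksp = [Ca²⁺]^3[PO₄³⁻]^2 = (3s)^3(3.1×10⁻²)^2
(3s)^3 = 8.1×10⁻³⁴ / (3.1×10⁻²)^2 = 8.4×10⁻³¹
s = 3.1×10⁻¹¹ M

3.1×10⁻¹¹ M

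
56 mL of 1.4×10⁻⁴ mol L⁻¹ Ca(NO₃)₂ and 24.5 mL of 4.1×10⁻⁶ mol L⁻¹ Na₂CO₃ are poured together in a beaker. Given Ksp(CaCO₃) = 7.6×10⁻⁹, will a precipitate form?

No

The combined volume is 80.5 mL.
[Ca²⁺] = (1.4×10⁻⁴)(56)/80.5 = 9.7×10⁻⁵ mol L⁻¹
[CO₃²⁻] = (4.1×10⁻⁶)(24.5)/80.5 = 1.2×10⁻⁶ mol L⁻¹
Q = [Ca²⁺][CO₃²⁻] = 1.2×10⁻¹⁰
Since Q (1.2×10⁻¹⁰) is less than Ksp (7.6×10⁻⁹), no CaCO₃ precipitates.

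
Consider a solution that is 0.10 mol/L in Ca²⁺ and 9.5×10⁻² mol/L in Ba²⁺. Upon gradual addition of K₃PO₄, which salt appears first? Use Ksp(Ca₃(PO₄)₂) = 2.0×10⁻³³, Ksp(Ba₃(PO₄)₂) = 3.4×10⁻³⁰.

The threshold for precipitation is Q = Ksp.
For Ca₃(PO₄)₂: [PO₄³⁻] = (Ksp/[Ca²⁺]^3)^(1/2) = 1.4×10⁻¹⁵ mol/L
For Ba₃(PO₄)₂: [PO₄³⁻] = (Ksp/[Ba²⁺]^3)^(1/2) = 6.3×10⁻¹⁴ mol/L
The smaller threshold [PO₄³⁻] is reached first, so Ca₃(PO₄)₂ precipitates first.

Ca₃(PO₄)₂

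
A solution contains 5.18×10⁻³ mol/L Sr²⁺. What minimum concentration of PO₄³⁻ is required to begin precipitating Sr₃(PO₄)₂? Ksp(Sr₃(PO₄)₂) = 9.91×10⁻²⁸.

8.44×10⁻¹¹ M

Precipitation begins when Q = Ksp.
Sr₃(PO₄)₂(s) ⇌ 3 Sr²⁺(aq) + 2 PO₄³⁻(aq)
Ksp = [Sr²⁺]^3[PO₄³⁻]^2 = [PO₄³⁻]^2(5.18×10⁻³)^3
[PO₄³⁻]^2 = 9.91×10⁻²⁸ / (5.18×10⁻³)^3 = 7.13×10⁻²¹
[PO₄³⁻] = 8.44×10⁻¹¹ mol/L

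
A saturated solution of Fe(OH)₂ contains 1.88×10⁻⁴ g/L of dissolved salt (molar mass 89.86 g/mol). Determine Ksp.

Ksp = 3.66×10⁻¹⁷

s = (1.88×10⁻⁴ g L⁻¹)/(89.86 g mol⁻¹) = 2.0921×10⁻⁶ M
Fe(OH)₂(s) ⇌ Fe²⁺(aq) + 2 OH⁻(aq)
Let s be the molar solubility. Then [Fe²⁺] = s and [OH⁻] = 2s.
Ksp = [Fe²⁺][OH⁻]^2 = s · (2s)^2 = 4s^3
Ksp = 4 × (2.0921×10⁻⁶)^3 = 3.66×10⁻¹⁷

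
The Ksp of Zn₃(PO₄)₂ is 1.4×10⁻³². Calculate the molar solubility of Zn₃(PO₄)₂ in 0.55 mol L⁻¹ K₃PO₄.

Zn₃(PO₄)₂(s) ⇌ 3 Zn²⁺(aq) + 2 PO₄³⁻(aq)
Let s be the solubility of Zn₃(PO₄)₂ here. The common ion gives [PO₄³⁻] ≈ 0.55 mol L⁻¹, and [Zn²⁺] = 3s.
Ksp = [Zn²⁺]^3[PO₄³⁻]^2 = (3s)^3(0.55)^2
(3s)^3 = 1.4×10⁻³² / (0.55)^2 = 4.6×10⁻³²
s = 1.2×10⁻¹¹ mol L⁻¹

1.2×10⁻¹¹ M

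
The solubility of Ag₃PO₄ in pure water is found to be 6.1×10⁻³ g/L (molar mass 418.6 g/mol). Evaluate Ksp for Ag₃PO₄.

Molar solubility s = (6.1×10⁻³ g/L) / (418.6 g/mol) = 1.457×10⁻⁵ mol/L
Ag₃PO₄(s) ⇌ 3 Ag⁺(aq) + PO₄³⁻(aq)
With molar solubility s: [Ag⁺] = 3s, [PO₄³⁻] = s.
Ksp = [Ag⁺]^3[PO₄³⁻] = (3s)^3 · s = 27s^4
Ksp = 27 × (1.457×10⁻⁵)^4 = 1.2×10⁻¹⁸

Ksp = 1.2×10⁻¹⁸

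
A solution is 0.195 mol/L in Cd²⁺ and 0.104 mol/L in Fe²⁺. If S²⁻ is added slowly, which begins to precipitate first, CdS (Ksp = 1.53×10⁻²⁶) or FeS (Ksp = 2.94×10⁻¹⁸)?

Each salt precipitates once Q = Ksp for that salt.
For CdS: [S²⁻] = (Ksp/[Cd²⁺]) = 7.85×10⁻²⁶ mol/L
For FeS: [S²⁻] = (Ksp/[Fe²⁺]) = 2.83×10⁻¹⁷ mol/L
CdS requires the lower [S²⁻], so it precipitates first.

CdS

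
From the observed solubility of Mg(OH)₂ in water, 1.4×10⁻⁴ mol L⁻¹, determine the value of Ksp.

Ksp = 1.1×10⁻¹¹

Mg(OH)₂(s) ⇌ Mg²⁺(aq) + 2 OH⁻(aq)
Let s be the molar solubility. Then [Mg²⁺] = s and [OH⁻] = 2s.
Ksp = [Mg²⁺][OH⁻]^2 = s · (2s)^2 = 4s^3
Ksp = 4 × (1.4×10⁻⁴)^3 = 1.1×10⁻¹¹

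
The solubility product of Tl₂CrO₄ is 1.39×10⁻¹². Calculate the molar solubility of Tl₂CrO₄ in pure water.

7.03×10⁻⁵ M

Tl₂CrO₄(s) ⇌ 2 Tl⁺(aq) + CrO₄²⁻(aq)
With molar solubility s: [Tl⁺] = 2s, [CrO₄²⁻] = s.
Ksp = [Tl⁺]^2[CrO₄²⁻] = (2s)^2 · s = 4s^3
4s^3 = 1.39×10⁻¹²  ⇒  s^3 = 3.48×10⁻¹³
s = (3.48×10⁻¹³)^(1/3) = 7.03×10⁻⁵ mol/L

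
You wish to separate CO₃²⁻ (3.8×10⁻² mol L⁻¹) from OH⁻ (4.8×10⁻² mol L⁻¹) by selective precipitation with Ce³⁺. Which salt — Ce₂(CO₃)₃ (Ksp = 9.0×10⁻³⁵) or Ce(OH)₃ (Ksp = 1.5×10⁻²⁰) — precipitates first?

A salt starts to precipitate once the ion product Q reaches its Ksp.
For Ce₂(CO₃)₃: [Ce³⁺] = (Ksp/[CO₃²⁻]^3)^(1/2) = 1.3×10⁻¹⁵ mol L⁻¹
For Ce(OH)₃: [Ce³⁺] = (Ksp/[OH⁻]^3) = 1.4×10⁻¹⁶ mol L⁻¹
The smaller threshold [Ce³⁺] is reached first, so Ce(OH)₃ precipitates first.

Ce(OH)₃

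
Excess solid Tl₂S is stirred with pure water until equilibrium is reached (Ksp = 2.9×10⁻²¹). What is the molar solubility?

Tl₂S(s) ⇌ 2 Tl⁺(aq) + S²⁻(aq)
With molar solubility s: [Tl⁺] = 2s, [S²⁻] = s.
Ksp = [Tl⁺]^2[S²⁻] = (2s)^2 · s = 4s^3
4s^3 = 2.9×10⁻²¹  ⇒  s^3 = 7.3×10⁻²²
s = 9.0×10⁻⁸ mol L⁻¹

9.0×10⁻⁸ M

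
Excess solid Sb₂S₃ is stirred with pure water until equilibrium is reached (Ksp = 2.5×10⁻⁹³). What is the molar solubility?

1.2×10⁻¹⁹ M

Sb₂S₃(s) ⇌ 2 Sb³⁺(aq) + 3 S²⁻(aq)
For each mole of Sb₂S₃ that dissolves per liter, [Sb³⁺] = 2s and [S²⁻] = 3s; let s denote this solubility.
Ksp = [Sb³⁺]^2[S²⁻]^3 = (2s)^2 · (3s)^3 = 108s^5
108s^5 = 2.5×10⁻⁹³  ⇒  s^5 = 2.3×10⁻⁹⁵
s = (2.3×10⁻⁹⁵)^(1/5) = 1.2×10⁻¹⁹ M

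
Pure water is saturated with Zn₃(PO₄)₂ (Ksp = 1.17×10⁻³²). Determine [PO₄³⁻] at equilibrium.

3.22×10⁻⁷ M

Zn₃(PO₄)₂(s) ⇌ 3 Zn²⁺(aq) + 2 PO₄³⁻(aq)
With molar solubility s: [Zn²⁺] = 3s, [PO₄³⁻] = 2s.
Ksp = [Zn²⁺]^3[PO₄³⁻]^2 = (3s)^3 · (2s)^2 = 108s^5 = 1.17×10⁻³²
s = 1.61×10⁻⁷ mol L⁻¹
[PO₄³⁻] = 2s = 3.22×10⁻⁷ mol L⁻¹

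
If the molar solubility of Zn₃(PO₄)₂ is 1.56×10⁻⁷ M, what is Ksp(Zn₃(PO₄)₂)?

Zn₃(PO₄)₂(s) ⇌ 3 Zn²⁺(aq) + 2 PO₄³⁻(aq)
If s mol/L of Zn₃(PO₄)₂ dissolves, [Zn²⁺] = 3s and [PO₄³⁻] = 2s.
Ksp = [Zn²⁺]^3[PO₄³⁻]^2 = (3s)^3 · (2s)^2 = 108s^5
Ksp = 108 × (1.56×10⁻⁷)^5 = 9.98×10⁻³³

Ksp = 9.98×10⁻³³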